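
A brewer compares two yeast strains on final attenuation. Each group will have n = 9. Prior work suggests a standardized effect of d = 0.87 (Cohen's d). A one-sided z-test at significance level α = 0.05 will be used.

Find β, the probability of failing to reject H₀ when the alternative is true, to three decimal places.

Noncentrality parameter: λ = d·√(n/2) = 0.87 × √(9/2) = 1.8455
Critical value for a one-sided test at α = 0.05: z_α = 1.645.
Power = Φ(λ − 1.645) = Φ(0.201) = 0.5795.
Type II error: β = 1 − power = 1 − 0.5795 = 0.4205.

β ≈ 0.420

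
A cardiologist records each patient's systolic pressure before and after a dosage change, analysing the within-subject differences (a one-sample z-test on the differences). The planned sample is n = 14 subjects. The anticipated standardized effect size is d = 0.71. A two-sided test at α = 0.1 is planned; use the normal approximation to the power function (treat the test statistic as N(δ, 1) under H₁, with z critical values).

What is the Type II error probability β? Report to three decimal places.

Noncentrality parameter: δ = d·√n = 0.71 × √14 = 2.6566
Critical value for a two-sided test at α = 0.1: z_{α/2} = 1.645.
Power = Φ(δ − 1.645) + Φ(−δ − 1.645) = Φ(1.012) + Φ(-4.301) = 0.8442 + 0.0000 = 0.8442.
Type II error: β = 1 − power = 1 − 0.8442 = 0.1558.

β ≈ 0.156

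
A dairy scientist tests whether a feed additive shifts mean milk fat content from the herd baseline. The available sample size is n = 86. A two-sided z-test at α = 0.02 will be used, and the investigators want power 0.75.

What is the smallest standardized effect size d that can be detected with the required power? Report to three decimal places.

d ≈ 0.324

Required noncentrality: δ = z_{0.01} + z_{0.25} = 2.326 + 0.674 = 3.001.
(The second rejection-region term Φ(−δ − z_{α/2}) is negligible and dropped.)
δ = d·√n ⇒ d = δ/√n = 3.001/√86 = 0.3236.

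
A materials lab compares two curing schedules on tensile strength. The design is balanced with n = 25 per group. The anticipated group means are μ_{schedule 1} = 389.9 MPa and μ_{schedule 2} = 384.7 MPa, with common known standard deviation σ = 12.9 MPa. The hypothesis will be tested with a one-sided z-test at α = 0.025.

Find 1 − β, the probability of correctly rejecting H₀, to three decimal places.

Power ≈ 0.296

Standardized effect: d = |μ_{schedule 1} − μ_{schedule 2}| / σ = |389.9 − 384.7| / 12.9 = 0.4031
Noncentrality parameter: δ = d·√(n/2) = 0.4031 × √(25/2) = 1.4252
Critical value for a one-sided test at α = 0.025: z_α = 1.960.
Power = Φ(δ − 1.960) = Φ(-0.535) = 0.2964.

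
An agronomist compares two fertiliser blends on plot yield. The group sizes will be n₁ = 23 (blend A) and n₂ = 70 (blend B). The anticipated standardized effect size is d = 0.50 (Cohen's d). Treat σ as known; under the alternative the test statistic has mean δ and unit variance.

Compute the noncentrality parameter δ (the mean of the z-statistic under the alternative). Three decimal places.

The noncentrality parameter scales effect size by the design's sample-size factor: δ = d / √(1/n₁ + 1/n₂) = 0.50 / √(1/23 + 1/70) = 2.0804

δ ≈ 2.080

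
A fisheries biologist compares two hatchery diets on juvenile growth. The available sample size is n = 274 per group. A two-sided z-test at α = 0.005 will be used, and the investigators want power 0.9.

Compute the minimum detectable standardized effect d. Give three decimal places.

Required noncentrality: δ = z_{0.0025} + z_{0.10} = 2.807 + 1.282 = 4.089.
(Lower-tail contribution to power is negligible for δ > 0.)
δ = d·√(n/2) ⇒ d = δ/√(n/2) = 4.089/√(274/2) = 0.3493.

d ≈ 0.349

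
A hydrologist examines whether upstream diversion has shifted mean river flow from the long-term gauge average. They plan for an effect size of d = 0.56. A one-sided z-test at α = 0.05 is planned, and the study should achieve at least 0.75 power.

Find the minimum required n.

n = 18

For power 0.75 need Φ(δ − z_{0.05}) = 0.75, so δ = z_{0.05} + z_{0.25} = 1.645 + 0.674 = 2.319.
δ = d·√n ⇒ n = (δ/d)² = (2.319 / 0.56)² = 17.15.
Rounding up, n = 18.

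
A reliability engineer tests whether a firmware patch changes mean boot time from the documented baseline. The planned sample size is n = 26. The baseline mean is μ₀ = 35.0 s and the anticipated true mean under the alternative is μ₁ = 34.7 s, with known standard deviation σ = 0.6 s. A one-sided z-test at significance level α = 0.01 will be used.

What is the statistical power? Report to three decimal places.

Power ≈ 0.588

Standardized effect: d = |μ₁ − μ₀| / σ = |34.7 − 35.0| / 0.6 = 0.5000
Noncentrality parameter: δ = d·√n = 0.5000 × √26 = 2.5495
Critical value for a one-sided test at α = 0.01: z_α = 2.326.
Power = P(Z > 2.326 − δ) = Φ(0.223) = 0.5883.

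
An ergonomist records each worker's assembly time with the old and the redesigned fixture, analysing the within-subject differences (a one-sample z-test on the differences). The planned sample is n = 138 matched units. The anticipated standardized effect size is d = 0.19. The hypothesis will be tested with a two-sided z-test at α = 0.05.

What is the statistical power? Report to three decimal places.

Power ≈ 0.607

Noncentrality parameter: δ = d·√n = 0.19 × √138 = 2.2320
Critical value for a two-sided test at α = 0.05: z_{α/2} = 1.960.
Power = Φ(δ − 1.960) + Φ(−δ − 1.960) = Φ(0.272) + Φ(-4.192) = 0.6072 + 0.0000 = 0.6072.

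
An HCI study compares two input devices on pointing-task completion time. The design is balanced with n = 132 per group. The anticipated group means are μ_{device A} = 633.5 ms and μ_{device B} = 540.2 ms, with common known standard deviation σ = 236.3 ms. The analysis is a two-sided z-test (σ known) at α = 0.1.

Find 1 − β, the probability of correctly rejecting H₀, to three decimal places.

Standardized effect: d = |μ_{device A} − μ_{device B}| / σ = |633.5 − 540.2| / 236.3 = 0.3948
Noncentrality parameter: δ = d·√(n/2) = 0.3948 × √(132/2) = 3.2077
Critical value for a two-sided test at α = 0.1: z_{α/2} = 1.645.
Power = Φ(δ − 1.645) + Φ(−δ − 1.645) = Φ(1.563) + Φ(-4.853) = 0.9410 + 0.0000 = 0.9410.

Power ≈ 0.941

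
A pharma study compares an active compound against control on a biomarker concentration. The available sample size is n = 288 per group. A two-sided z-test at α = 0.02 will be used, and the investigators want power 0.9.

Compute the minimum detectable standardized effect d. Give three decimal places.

Need Φ(δ − 2.326) = 0.9, so δ = 2.326 + 1.282 = 3.608.
(Lower-tail contribution to power is negligible for δ > 0.)
δ = d·√(n/2) ⇒ d = δ/√(n/2) = 3.608/√(288/2) = 0.3007.

d ≈ 0.301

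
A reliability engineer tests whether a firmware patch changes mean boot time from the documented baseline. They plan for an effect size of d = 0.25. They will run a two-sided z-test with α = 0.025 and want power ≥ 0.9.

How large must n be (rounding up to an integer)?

Set Φ(δ − 2.241) = 0.9; then δ − 2.241 = Φ⁻¹(0.9) = 1.282, giving δ = 3.523.
(Ignoring the negligible lower-tail rejection probability gives the usual closed-form inversion.)
δ = d·√n ⇒ n = (δ/d)² = (3.523 / 0.25)² = 198.58.
Round up to the next whole unit.

n = 199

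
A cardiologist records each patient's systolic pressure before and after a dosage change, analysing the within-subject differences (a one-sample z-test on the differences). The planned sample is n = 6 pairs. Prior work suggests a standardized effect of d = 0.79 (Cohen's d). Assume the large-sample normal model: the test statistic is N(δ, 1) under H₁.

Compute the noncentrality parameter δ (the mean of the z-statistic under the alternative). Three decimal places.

δ ≈ 1.935

δ = d·√n = 0.79 × √6 = 1.9351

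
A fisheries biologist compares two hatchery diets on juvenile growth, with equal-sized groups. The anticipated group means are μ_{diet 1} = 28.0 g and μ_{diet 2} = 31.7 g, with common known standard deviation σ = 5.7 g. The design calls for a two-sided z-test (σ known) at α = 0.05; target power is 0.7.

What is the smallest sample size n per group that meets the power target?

n = 30 per group

Standardized effect: d = |μ_{diet 1} − μ_{diet 2}| / σ = |28.0 − 31.7| / 5.7 = 0.6491
For power 0.7 need Φ(δ − z_{0.025}) = 0.7, so δ = z_{0.025} + z_{0.30} = 1.960 + 0.524 = 2.484.
(For δ > 0 the lower-tail rejection region contributes negligibly to power, so the one-term inversion is standard.)
δ = d·√(n/2) ⇒ n = 2(δ/d)² = 2 × (2.484 / 0.6491)² = 29.30.
Rounding up, n = 30 per group.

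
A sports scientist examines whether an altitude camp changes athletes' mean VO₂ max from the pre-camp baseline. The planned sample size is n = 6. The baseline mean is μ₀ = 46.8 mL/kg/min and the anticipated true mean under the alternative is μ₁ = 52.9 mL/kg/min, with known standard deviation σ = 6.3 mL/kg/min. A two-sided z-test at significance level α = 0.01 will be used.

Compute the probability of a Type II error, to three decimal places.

β ≈ 0.581

Standardized effect: d = |μ₁ − μ₀| / σ = |52.9 − 46.8| / 6.3 = 0.9683
Noncentrality parameter: λ = d·√n = 0.9683 × √6 = 2.3717
Critical value for a two-sided test at α = 0.01: z_{α/2} = 2.576.
Power = Φ(λ − 2.576) + Φ(−λ − 2.576) = Φ(-0.204) + Φ(-4.948) = 0.4191 + 0.0000 = 0.4191.
Type II error: β = 1 − power = 1 − 0.4191 = 0.5809.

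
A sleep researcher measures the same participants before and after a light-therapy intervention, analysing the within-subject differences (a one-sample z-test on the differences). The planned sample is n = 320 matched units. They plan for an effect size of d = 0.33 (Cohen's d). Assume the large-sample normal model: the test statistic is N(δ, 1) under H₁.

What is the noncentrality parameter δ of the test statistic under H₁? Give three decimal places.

δ ≈ 5.903

The noncentrality parameter scales effect size by the design's sample-size factor: δ = d·√n = 0.33 × √320 = 5.9032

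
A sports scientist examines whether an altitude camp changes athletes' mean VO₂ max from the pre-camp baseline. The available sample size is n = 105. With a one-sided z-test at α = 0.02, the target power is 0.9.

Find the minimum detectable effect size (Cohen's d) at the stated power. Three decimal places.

Need Φ(δ − 2.054) = 0.9, so δ = 2.054 + 1.282 = 3.335.
δ = d·√n ⇒ d = δ/√n = 3.335/√105 = 0.3255.

d ≈ 0.325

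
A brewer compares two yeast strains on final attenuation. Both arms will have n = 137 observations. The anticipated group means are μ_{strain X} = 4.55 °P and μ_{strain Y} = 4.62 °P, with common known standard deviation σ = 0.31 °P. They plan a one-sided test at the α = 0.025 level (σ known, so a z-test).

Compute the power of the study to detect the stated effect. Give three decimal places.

Standardized effect: d = |μ_{strain X} − μ_{strain Y}| / σ = |4.55 − 4.62| / 0.31 = 0.2258
Noncentrality parameter: δ = d·√(n/2) = 0.2258 × √(137/2) = 1.8689
Critical value for a one-sided test at α = 0.025: z_α = 1.960.
Power = Φ(δ − 1.960) = Φ(-0.091) = 0.4637.

Power ≈ 0.464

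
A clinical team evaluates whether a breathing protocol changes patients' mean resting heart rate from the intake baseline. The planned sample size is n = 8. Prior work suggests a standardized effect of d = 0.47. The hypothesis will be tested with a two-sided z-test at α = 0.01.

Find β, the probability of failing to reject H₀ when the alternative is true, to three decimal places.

Noncentrality parameter: δ = d·√n = 0.47 × √8 = 1.3294
Two-sided α = 0.01 → critical value z_{0.005} = 2.576.
Power = Φ(δ − 2.576) + Φ(−δ − 2.576) = Φ(-1.246) + Φ(-3.905) = 0.1063 + 0.0000 = 0.1063.
Type II error: β = 1 − power = 1 − 0.1063 = 0.8937.

β ≈ 0.894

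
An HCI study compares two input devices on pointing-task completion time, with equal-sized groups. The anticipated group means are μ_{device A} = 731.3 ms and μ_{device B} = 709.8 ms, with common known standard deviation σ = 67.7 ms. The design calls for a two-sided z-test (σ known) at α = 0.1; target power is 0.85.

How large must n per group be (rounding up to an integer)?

Standardized effect: d = |μ_{device A} − μ_{device B}| / σ = |731.3 − 709.8| / 67.7 = 0.3176
Set Φ(δ − 1.645) = 0.85; then δ − 1.645 = Φ⁻¹(0.85) = 1.036, giving δ = 2.681.
(For δ > 0 the lower-tail rejection region contributes negligibly to power, so the one-term inversion is standard.)
δ = d·√(n/2) ⇒ n = 2(δ/d)² = 2 × (2.681 / 0.3176)² = 142.57.
Rounding up, n = 143 per group.

n = 143 per group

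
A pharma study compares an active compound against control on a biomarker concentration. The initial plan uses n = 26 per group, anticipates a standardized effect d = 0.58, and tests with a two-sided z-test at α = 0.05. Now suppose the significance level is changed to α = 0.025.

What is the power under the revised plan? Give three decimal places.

δ = d·√(n/2) = 0.58 × √(26/2) = 2.0912 (unchanged). New critical value: z_{0.0125} = 2.241.
Revised power = Φ(δ − 2.241) + Φ(−δ − 2.241) = Φ(-0.150) + Φ(-4.333) = 0.4403 + 0.0000 = 0.4403.

Power ≈ 0.440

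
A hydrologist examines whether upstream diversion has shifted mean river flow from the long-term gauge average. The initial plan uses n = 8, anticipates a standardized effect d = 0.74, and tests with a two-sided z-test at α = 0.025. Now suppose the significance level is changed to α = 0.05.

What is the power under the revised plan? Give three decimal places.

δ = d·√n = 0.74 × √8 = 2.0930 (unchanged). New critical value: z_{0.025} = 1.960.
Revised power = Φ(δ − 1.960) + Φ(−δ − 1.960) = Φ(0.133) + Φ(-4.053) = 0.5529 + 0.0000 = 0.5530.

Power ≈ 0.553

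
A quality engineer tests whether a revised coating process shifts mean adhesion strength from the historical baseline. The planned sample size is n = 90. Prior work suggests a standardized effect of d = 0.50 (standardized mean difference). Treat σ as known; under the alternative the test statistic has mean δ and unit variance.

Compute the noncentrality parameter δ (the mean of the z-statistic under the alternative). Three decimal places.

δ ≈ 4.743

The noncentrality parameter scales effect size by the design's sample-size factor: δ = d·√n = 0.50 × √90 = 4.7434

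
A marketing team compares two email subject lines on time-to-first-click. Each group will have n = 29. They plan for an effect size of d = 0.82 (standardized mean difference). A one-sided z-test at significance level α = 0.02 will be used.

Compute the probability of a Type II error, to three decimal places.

β ≈ 0.143

Noncentrality parameter: λ = d·√(n/2) = 0.82 × √(29/2) = 3.1225
One-sided α = 0.02 → critical value z_{0.02} = 2.054.
Power = P(Z > 2.054 − λ) = Φ(1.069) = 0.8574.
Type II error: β = 1 − power = 1 − 0.8574 = 0.1426.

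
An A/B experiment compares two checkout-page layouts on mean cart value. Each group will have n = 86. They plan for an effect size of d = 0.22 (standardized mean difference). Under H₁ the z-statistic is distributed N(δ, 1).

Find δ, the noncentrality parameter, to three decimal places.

δ ≈ 1.443

δ = d·√(n/2) = 0.22 × √(86/2) = 1.4426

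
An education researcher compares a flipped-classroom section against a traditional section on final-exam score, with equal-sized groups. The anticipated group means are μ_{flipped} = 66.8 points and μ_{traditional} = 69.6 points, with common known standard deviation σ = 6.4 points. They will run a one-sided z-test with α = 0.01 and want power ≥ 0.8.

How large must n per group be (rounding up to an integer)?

Standardized effect: d = |μ_{flipped} − μ_{traditional}| / σ = |66.8 − 69.6| / 6.4 = 0.4375
Set Φ(δ − 2.326) = 0.8; then δ − 2.326 = Φ⁻¹(0.8) = 0.842, giving δ = 3.168.
δ = d·√(n/2) ⇒ n = 2(δ/d)² = 2 × (3.168 / 0.4375)² = 104.87.
Rounding up, n = 105 per group.

n = 105 per group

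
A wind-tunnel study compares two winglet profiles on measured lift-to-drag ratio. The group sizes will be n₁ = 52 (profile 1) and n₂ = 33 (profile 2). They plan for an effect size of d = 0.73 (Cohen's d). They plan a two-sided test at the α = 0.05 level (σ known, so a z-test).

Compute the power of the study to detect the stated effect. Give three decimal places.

Power ≈ 0.907

Noncentrality parameter: δ = d / √(1/n₁ + 1/n₂) = 0.73 / √(1/52 + 1/33) = 3.2800
Two-sided α = 0.05 → critical value z_{0.025} = 1.960.
Power = Φ(δ − 1.960) + Φ(−δ − 1.960) = Φ(1.320) + Φ(-5.240) = 0.9066 + 0.0000 = 0.9066.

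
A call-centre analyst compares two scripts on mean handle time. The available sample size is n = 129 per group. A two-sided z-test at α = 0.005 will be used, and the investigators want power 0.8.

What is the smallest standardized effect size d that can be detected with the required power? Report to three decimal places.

d ≈ 0.454

Need Φ(δ − 2.807) = 0.8, so δ = 2.807 + 0.842 = 3.649.
(The second rejection-region term Φ(−δ − z_{α/2}) is negligible and dropped.)
δ = d·√(n/2) ⇒ d = δ/√(n/2) = 3.649/√(129/2) = 0.4543.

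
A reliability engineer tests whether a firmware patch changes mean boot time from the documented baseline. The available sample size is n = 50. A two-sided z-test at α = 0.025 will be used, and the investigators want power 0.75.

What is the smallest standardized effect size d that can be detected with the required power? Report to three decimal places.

Need Φ(δ − 2.241) = 0.75, so δ = 2.241 + 0.674 = 2.916.
(Lower-tail contribution to power is negligible for δ > 0.)
δ = d·√n ⇒ d = δ/√n = 2.916/√50 = 0.4124.

d ≈ 0.412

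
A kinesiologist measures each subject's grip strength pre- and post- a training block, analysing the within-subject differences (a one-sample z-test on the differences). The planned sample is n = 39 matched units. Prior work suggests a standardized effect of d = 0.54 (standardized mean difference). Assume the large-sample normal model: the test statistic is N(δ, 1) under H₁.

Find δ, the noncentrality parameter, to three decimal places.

δ ≈ 3.372

The noncentrality parameter scales effect size by the design's sample-size factor: δ = d·√n = 0.54 × √39 = 3.3723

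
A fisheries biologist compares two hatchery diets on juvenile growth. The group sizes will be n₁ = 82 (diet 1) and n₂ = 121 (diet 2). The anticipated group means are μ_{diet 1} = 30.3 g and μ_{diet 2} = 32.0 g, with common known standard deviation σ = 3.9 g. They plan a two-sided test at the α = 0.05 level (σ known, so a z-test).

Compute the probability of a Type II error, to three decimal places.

β ≈ 0.138

Standardized effect: d = |μ_{diet 1} − μ_{diet 2}| / σ = |30.3 − 32.0| / 3.9 = 0.4359
Noncentrality parameter: δ = d / √(1/n₁ + 1/n₂) = 0.4359 / √(1/82 + 1/121) = 3.0474
Two-sided α = 0.05 → critical value z_{0.025} = 1.960.
Power = Φ(δ − 1.960) + Φ(−δ − 1.960) = Φ(1.087) + Φ(-5.007) = 0.8616 + 0.0000 = 0.8616.
Type II error: β = 1 − power = 1 − 0.8616 = 0.1384.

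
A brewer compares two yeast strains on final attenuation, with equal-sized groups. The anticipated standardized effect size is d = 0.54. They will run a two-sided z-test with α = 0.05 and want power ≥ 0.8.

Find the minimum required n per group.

n = 54 per group

Set Φ(δ − 1.960) = 0.8; then δ − 1.960 = Φ⁻¹(0.8) = 0.842, giving δ = 2.802.
(For δ > 0 the lower-tail rejection region contributes negligibly to power, so the one-term inversion is standard.)
δ = d·√(n/2) ⇒ n = 2(δ/d)² = 2 × (2.802 / 0.54)² = 53.83.
Round up to the next whole unit.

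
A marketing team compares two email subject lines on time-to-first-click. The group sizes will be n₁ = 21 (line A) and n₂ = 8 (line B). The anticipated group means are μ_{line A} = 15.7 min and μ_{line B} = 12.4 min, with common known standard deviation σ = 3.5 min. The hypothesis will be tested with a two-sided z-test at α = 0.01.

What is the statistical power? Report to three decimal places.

Power ≈ 0.380

Standardized effect: d = |μ_{line A} − μ_{line B}| / σ = |15.7 − 12.4| / 3.5 = 0.9429
Noncentrality parameter: δ = d / √(1/n₁ + 1/n₂) = 0.9429 / √(1/21 + 1/8) = 2.2694
Two-sided α = 0.01 → critical value z_{0.005} = 2.576.
Power = Φ(δ − 2.576) + Φ(−δ − 2.576) = Φ(-0.306) + Φ(-4.845) = 0.3796 + 0.0000 = 0.3796.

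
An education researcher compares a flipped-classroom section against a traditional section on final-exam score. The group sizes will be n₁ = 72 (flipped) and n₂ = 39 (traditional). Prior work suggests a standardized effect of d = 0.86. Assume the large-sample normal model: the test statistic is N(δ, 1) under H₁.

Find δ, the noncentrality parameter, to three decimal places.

δ ≈ 4.325

δ = d / √(1/n₁ + 1/n₂) = 0.86 / √(1/72 + 1/39) = 4.3255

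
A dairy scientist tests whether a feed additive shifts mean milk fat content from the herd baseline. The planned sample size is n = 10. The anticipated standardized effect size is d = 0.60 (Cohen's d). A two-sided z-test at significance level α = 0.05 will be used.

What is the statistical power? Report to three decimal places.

Noncentrality parameter: δ = d·√n = 0.60 × √10 = 1.8974
Critical value for a two-sided test at α = 0.05: z_{α/2} = 1.960.
Power = Φ(δ − 1.960) + Φ(−δ − 1.960) = Φ(-0.063) + Φ(-3.857) = 0.4750 + 0.0001 = 0.4751.

Power ≈ 0.475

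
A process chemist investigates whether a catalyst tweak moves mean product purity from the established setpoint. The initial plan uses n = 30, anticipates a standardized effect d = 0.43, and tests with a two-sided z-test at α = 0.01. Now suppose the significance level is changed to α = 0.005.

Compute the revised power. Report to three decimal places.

δ = d·√n = 0.43 × √30 = 2.3552 (unchanged). New critical value: z_{0.0025} = 2.807.
Revised power = Φ(δ − 2.807) + Φ(−δ − 2.807) = Φ(-0.452) + Φ(-5.162) = 0.3257 + 0.0000 = 0.3257.

Power ≈ 0.326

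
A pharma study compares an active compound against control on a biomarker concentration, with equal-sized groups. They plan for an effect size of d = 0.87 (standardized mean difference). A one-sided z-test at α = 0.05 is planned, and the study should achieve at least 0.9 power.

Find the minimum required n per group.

n = 23 per group

For power 0.9 need Φ(δ − z_{0.05}) = 0.9, so δ = z_{0.05} + z_{0.10} = 1.645 + 1.282 = 2.926.
δ = d·√(n/2) ⇒ n = 2(δ/d)² = 2 × (2.926 / 0.87)² = 22.63.
Round up to the next whole unit.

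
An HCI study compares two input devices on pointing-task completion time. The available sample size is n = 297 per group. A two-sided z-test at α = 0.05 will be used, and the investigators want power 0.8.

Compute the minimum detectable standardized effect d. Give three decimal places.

d ≈ 0.230

Need Φ(δ − 1.960) = 0.8, so δ = 1.960 + 0.842 = 2.802.
(Lower-tail contribution to power is negligible for δ > 0.)
δ = d·√(n/2) ⇒ d = δ/√(n/2) = 2.802/√(297/2) = 0.2299.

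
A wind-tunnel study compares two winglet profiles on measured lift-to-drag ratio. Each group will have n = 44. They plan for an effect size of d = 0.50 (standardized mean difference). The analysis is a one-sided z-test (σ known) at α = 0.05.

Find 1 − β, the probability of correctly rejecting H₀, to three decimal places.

Noncentrality parameter: δ = d·√(n/2) = 0.50 × √(44/2) = 2.3452
Critical value for a one-sided test at α = 0.05: z_α = 1.645.
Power = P(Z > 1.645 − δ) = Φ(0.700) = 0.7581.

Power ≈ 0.758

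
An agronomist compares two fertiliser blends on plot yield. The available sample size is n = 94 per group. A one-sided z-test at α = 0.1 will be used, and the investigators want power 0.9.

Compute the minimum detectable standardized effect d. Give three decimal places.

d ≈ 0.374

Need Φ(δ − 1.282) = 0.9, so δ = 1.282 + 1.282 = 2.563.
δ = d·√(n/2) ⇒ d = δ/√(n/2) = 2.563/√(94/2) = 0.3739.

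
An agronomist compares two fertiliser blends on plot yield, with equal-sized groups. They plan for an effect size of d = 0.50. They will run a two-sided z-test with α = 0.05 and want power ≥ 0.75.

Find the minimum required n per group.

n = 56 per group

For power 0.75 need Φ(δ − z_{0.025}) = 0.75, so δ = z_{0.025} + z_{0.25} = 1.960 + 0.674 = 2.634.
(The Φ(−δ − z_{α/2}) term is vanishingly small for δ > 0 and is dropped in the standard sample-size formula.)
δ = d·√(n/2) ⇒ n = 2(δ/d)² = 2 × (2.634 / 0.50)² = 55.52.
Round up to the next whole unit.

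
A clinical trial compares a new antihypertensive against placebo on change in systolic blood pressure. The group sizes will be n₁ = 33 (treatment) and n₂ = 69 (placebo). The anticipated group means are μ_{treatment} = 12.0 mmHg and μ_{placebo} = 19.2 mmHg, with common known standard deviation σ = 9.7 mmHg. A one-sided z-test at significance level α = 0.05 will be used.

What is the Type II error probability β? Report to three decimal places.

β ≈ 0.031

Standardized effect: d = |μ_{treatment} − μ_{placebo}| / σ = |12.0 − 19.2| / 9.7 = 0.7423
Noncentrality parameter: δ = d / √(1/n₁ + 1/n₂) = 0.7423 / √(1/33 + 1/69) = 3.5071
Critical value for a one-sided test at α = 0.05: z_α = 1.645.
Power = P(Z > 1.645 − δ) = Φ(1.862) = 0.9687.
Type II error: β = 1 − power = 1 − 0.9687 = 0.0313.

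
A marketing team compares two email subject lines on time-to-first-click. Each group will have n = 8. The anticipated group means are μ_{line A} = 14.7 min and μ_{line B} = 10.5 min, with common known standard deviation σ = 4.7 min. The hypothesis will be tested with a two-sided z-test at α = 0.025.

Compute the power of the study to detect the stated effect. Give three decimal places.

Power ≈ 0.325

Standardized effect: d = |μ_{line A} − μ_{line B}| / σ = |14.7 − 10.5| / 4.7 = 0.8936
Noncentrality parameter: δ = d·√(n/2) = 0.8936 × √(8/2) = 1.7872
Critical value for a two-sided test at α = 0.025: z_{α/2} = 2.241.
Power = Φ(δ − 2.241) + Φ(−δ − 2.241) = Φ(-0.454) + Φ(-4.029) = 0.3249 + 0.0000 = 0.3249.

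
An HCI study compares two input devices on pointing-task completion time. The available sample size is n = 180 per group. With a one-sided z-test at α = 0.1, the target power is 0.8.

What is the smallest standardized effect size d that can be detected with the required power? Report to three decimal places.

d ≈ 0.224

Required noncentrality: δ = z_{0.1} + z_{0.20} = 1.282 + 0.842 = 2.123.
δ = d·√(n/2) ⇒ d = δ/√(n/2) = 2.123/√(180/2) = 0.2238.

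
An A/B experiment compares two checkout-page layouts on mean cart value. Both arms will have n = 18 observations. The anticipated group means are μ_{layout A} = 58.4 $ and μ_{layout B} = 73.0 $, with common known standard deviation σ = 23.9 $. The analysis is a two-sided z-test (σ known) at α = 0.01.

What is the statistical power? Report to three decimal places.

Standardized effect: d = |μ_{layout A} − μ_{layout B}| / σ = |58.4 − 73.0| / 23.9 = 0.6109
Noncentrality parameter: δ = d·√(n/2) = 0.6109 × √(18/2) = 1.8326
Critical value for a two-sided test at α = 0.01: z_{α/2} = 2.576.
Power = Φ(δ − 2.576) + Φ(−δ − 2.576) = Φ(-0.743) + Φ(-4.408) = 0.2287 + 0.0000 = 0.2287.

Power ≈ 0.229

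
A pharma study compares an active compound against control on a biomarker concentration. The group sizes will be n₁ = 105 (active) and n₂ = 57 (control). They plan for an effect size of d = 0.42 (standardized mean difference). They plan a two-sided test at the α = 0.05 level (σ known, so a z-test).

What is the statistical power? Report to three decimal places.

Noncentrality parameter: δ = d / √(1/n₁ + 1/n₂) = 0.42 / √(1/105 + 1/57) = 2.5528
Two-sided α = 0.05 → critical value z_{0.025} = 1.960.
Power = Φ(δ − 1.960) + Φ(−δ − 1.960) = Φ(0.593) + Φ(-4.513) = 0.7234 + 0.0000 = 0.7234.

Power ≈ 0.723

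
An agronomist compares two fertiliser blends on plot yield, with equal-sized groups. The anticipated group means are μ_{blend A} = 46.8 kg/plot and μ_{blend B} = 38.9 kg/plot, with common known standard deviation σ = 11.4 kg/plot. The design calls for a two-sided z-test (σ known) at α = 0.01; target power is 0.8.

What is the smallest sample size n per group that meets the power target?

n = 49 per group

Standardized effect: d = |μ_{blend A} − μ_{blend B}| / σ = |46.8 − 38.9| / 11.4 = 0.6930
Set Φ(δ − 2.576) = 0.8; then δ − 2.576 = Φ⁻¹(0.8) = 0.842, giving δ = 3.417.
(Ignoring the negligible lower-tail rejection probability gives the usual closed-form inversion.)
δ = d·√(n/2) ⇒ n = 2(δ/d)² = 2 × (3.417 / 0.6930)² = 48.64.
Rounding up, n = 49 per group.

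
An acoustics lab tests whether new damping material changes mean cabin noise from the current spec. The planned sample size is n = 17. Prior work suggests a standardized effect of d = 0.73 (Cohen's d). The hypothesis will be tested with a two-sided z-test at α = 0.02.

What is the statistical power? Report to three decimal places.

Noncentrality parameter: λ = d·√n = 0.73 × √17 = 3.0099
Two-sided α = 0.02 → critical value z_{0.01} = 2.326.
Power = Φ(λ − 2.326) + Φ(−λ − 2.326) = Φ(0.684) + Φ(-5.336) = 0.7529 + 0.0000 = 0.7529.

Power ≈ 0.753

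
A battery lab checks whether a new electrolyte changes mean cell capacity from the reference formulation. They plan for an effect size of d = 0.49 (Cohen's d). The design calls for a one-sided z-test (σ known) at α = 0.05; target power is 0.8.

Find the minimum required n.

n = 26

For power 0.8 need Φ(δ − z_{0.05}) = 0.8, so δ = z_{0.05} + z_{0.20} = 1.645 + 0.842 = 2.486.
δ = d·√n ⇒ n = (δ/d)² = (2.486 / 0.49)² = 25.75.
Rounding up, n = 26.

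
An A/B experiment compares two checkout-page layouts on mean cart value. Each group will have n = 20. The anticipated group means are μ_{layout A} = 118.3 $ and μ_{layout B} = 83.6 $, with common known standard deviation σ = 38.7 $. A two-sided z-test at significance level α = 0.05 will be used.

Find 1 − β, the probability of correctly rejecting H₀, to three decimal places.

Standardized effect: d = |μ_{layout A} − μ_{layout B}| / σ = |118.3 − 83.6| / 38.7 = 0.8966
Noncentrality parameter: δ = d·√(n/2) = 0.8966 × √(20/2) = 2.8354
Two-sided α = 0.05 → critical value z_{0.025} = 1.960.
Power = Φ(δ − 1.960) + Φ(−δ − 1.960) = Φ(0.875) + Φ(-4.795) = 0.8093 + 0.0000 = 0.8093.

Power ≈ 0.809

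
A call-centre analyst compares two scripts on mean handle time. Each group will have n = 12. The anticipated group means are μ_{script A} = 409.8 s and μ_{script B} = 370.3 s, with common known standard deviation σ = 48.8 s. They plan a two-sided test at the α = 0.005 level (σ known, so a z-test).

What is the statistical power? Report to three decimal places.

Power ≈ 0.205

Standardized effect: d = |μ_{script A} − μ_{script B}| / σ = |409.8 − 370.3| / 48.8 = 0.8094
Noncentrality parameter: δ = d·√(n/2) = 0.8094 × √(12/2) = 1.9827
Critical value for a two-sided test at α = 0.005: z_{α/2} = 2.807.
Power = Φ(δ − 2.807) + Φ(−δ − 2.807) = Φ(-0.824) + Φ(-4.790) = 0.2049 + 0.0000 = 0.2049.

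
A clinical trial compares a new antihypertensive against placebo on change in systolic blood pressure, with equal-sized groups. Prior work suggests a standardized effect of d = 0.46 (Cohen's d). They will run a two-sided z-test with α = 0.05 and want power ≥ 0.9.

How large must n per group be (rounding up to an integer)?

n = 100 per group

Set Φ(δ − 1.960) = 0.9; then δ − 1.960 = Φ⁻¹(0.9) = 1.282, giving δ = 3.242.
(Ignoring the negligible lower-tail rejection probability gives the usual closed-form inversion.)
δ = d·√(n/2) ⇒ n = 2(δ/d)² = 2 × (3.242 / 0.46)² = 99.31.
Rounding up, n = 100 per group.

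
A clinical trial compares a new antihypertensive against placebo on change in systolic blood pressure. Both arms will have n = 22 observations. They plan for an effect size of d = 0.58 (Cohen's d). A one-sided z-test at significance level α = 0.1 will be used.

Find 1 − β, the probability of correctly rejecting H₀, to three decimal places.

Power ≈ 0.740

Noncentrality parameter: δ = d·√(n/2) = 0.58 × √(22/2) = 1.9236
Critical value for a one-sided test at α = 0.1: z_α = 1.282.
Power = Φ(δ − 1.282) = Φ(0.642) = 0.7396.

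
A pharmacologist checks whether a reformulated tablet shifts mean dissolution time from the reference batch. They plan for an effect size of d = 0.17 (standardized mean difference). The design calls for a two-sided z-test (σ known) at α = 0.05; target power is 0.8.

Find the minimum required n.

n = 272

Set Φ(δ − 1.960) = 0.8; then δ − 1.960 = Φ⁻¹(0.8) = 0.842, giving δ = 2.802.
(The Φ(−δ − z_{α/2}) term is vanishingly small for δ > 0 and is dropped in the standard sample-size formula.)
δ = d·√n ⇒ n = (δ/d)² = (2.802 / 0.17)² = 271.59.
Rounding up, n = 272.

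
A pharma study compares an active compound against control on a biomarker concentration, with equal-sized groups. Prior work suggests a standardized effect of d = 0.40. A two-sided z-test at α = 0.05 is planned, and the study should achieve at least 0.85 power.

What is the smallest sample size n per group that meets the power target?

n = 113 per group

Set Φ(δ − 1.960) = 0.85; then δ − 1.960 = Φ⁻¹(0.85) = 1.036, giving δ = 2.996.
(For δ > 0 the lower-tail rejection region contributes negligibly to power, so the one-term inversion is standard.)
δ = d·√(n/2) ⇒ n = 2(δ/d)² = 2 × (2.996 / 0.40)² = 112.23.
Round up to the next whole unit.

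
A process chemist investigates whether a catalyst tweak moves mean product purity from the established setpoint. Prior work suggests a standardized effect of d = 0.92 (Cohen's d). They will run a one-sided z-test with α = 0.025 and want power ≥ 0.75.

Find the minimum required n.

For power 0.75 need Φ(δ − z_{0.025}) = 0.75, so δ = z_{0.025} + z_{0.25} = 1.960 + 0.674 = 2.634.
δ = d·√n ⇒ n = (δ/d)² = (2.634 / 0.92)² = 8.20.
Rounding up, n = 9.

n = 9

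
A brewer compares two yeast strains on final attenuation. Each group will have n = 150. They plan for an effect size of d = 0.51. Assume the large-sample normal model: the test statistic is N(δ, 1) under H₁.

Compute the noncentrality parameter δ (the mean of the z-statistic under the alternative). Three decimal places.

δ ≈ 4.417

δ = d·√(n/2) = 0.51 × √(150/2) = 4.4167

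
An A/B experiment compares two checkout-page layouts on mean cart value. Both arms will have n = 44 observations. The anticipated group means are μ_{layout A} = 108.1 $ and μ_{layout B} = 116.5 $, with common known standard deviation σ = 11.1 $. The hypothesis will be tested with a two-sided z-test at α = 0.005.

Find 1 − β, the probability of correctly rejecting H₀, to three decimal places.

Standardized effect: d = |μ_{layout A} − μ_{layout B}| / σ = |108.1 − 116.5| / 11.1 = 0.7568
Noncentrality parameter: δ = d·√(n/2) = 0.7568 × √(44/2) = 3.5495
Critical value for a two-sided test at α = 0.005: z_{α/2} = 2.807.
Power = Φ(δ − 2.807) + Φ(−δ − 2.807) = Φ(0.742) + Φ(-6.357) = 0.7711 + 0.0000 = 0.7711.

Power ≈ 0.771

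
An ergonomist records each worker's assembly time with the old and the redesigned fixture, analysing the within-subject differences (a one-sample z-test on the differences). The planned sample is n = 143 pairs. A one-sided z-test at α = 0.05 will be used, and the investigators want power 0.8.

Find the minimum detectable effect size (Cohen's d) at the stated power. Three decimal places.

d ≈ 0.208

Need Φ(δ − 1.645) = 0.8, so δ = 1.645 + 0.842 = 2.486.
δ = d·√n ⇒ d = δ/√n = 2.486/√143 = 0.2079.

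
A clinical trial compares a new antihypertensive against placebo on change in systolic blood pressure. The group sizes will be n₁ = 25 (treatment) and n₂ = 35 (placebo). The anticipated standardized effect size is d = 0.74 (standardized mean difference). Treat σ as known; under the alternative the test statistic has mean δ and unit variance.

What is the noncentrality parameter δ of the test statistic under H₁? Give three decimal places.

The noncentrality parameter scales effect size by the design's sample-size factor: δ = d / √(1/n₁ + 1/n₂) = 0.74 / √(1/25 + 1/35) = 2.8259

δ ≈ 2.826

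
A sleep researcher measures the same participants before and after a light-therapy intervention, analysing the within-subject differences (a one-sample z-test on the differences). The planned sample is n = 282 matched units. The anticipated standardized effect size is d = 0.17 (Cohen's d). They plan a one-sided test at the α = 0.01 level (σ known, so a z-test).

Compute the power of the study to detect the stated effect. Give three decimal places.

Noncentrality parameter: δ = d·√n = 0.17 × √282 = 2.8548
Critical value for a one-sided test at α = 0.01: z_α = 2.326.
Power = P(Z > 2.326 − δ) = Φ(0.528) = 0.7014.

Power ≈ 0.701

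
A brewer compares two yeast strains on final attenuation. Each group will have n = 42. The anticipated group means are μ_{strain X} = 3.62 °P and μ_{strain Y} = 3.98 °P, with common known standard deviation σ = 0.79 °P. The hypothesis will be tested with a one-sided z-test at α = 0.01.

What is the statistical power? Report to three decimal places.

Standardized effect: d = |μ_{strain X} − μ_{strain Y}| / σ = |3.62 − 3.98| / 0.79 = 0.4557
Noncentrality parameter: δ = d·√(n/2) = 0.4557 × √(42/2) = 2.0883
Critical value for a one-sided test at α = 0.01: z_α = 2.326.
Power = P(Z > 2.326 − δ) = Φ(-0.238) = 0.4059.

Power ≈ 0.406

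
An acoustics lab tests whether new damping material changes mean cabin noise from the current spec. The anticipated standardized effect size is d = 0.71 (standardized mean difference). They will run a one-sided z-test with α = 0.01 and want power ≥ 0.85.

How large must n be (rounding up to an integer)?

For power 0.85 need Φ(δ − z_{0.01}) = 0.85, so δ = z_{0.01} + z_{0.15} = 2.326 + 1.036 = 3.363.
δ = d·√n ⇒ n = (δ/d)² = (3.363 / 0.71)² = 22.43.
Rounding up, n = 23.

n = 23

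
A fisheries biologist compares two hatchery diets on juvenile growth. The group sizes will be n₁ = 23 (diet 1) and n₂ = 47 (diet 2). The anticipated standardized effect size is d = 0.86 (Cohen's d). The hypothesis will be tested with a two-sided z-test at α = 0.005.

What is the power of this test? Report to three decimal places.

Noncentrality parameter: δ = d / √(1/n₁ + 1/n₂) = 0.86 / √(1/23 + 1/47) = 3.3796
Critical value for a two-sided test at α = 0.005: z_{α/2} = 2.807.
Power = Φ(δ − 2.807) + Φ(−δ − 2.807) = Φ(0.573) + Φ(-6.187) = 0.7165 + 0.0000 = 0.7165.

Power ≈ 0.717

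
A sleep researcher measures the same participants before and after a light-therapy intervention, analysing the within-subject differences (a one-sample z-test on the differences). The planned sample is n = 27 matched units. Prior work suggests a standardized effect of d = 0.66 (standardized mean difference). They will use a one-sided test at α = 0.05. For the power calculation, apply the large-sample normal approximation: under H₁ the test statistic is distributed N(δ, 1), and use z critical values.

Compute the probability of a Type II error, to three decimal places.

β ≈ 0.037

Noncentrality parameter: δ = d·√n = 0.66 × √27 = 3.4295
Critical value for a one-sided test at α = 0.05: z_α = 1.645.
Power = Φ(δ − 1.645) = Φ(1.785) = 0.9628.
Type II error: β = 1 − power = 1 − 0.9628 = 0.0372.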